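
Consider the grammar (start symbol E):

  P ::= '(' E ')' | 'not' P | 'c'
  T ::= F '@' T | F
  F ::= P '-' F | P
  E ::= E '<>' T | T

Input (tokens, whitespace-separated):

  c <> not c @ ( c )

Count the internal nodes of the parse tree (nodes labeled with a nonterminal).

[E [E [T [F [P c]]]] <> [T [F [P not [P c]]] @ [T [F [P ( [E [T [F [P c]]]] )]]]]]

16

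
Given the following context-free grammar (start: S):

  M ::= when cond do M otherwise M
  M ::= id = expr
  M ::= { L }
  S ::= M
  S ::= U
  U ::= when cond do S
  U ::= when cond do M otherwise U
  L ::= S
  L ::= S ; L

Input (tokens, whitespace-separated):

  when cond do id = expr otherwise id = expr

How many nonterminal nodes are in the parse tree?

[S [M when cond do [M id = expr] otherwise [M id = expr]]]

4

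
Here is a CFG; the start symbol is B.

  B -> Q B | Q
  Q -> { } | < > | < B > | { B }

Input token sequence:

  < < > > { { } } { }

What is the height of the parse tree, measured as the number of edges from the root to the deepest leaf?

5

[B [Q < [B [Q < >]] >] [B [Q { [B [Q { }]] }] [B [Q { }]]]]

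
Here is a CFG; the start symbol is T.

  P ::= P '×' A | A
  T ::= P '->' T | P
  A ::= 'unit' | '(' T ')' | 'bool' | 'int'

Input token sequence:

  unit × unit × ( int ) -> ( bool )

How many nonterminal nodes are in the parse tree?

16

[T [P [P [P [A unit]] × [A unit]] × [A ( [T [P [A int]]] )]] -> [T [P [A ( [T [P [A bool]]] )]]]]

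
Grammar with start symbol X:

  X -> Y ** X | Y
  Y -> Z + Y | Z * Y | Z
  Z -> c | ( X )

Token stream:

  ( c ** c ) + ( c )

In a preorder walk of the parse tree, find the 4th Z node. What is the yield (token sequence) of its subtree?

( c )

[X [Y [Z ( [X [Y [Z c]] ** [X [Y [Z c]]]] )] + [Y [Z ( [X [Y [Z c]]] )]]]]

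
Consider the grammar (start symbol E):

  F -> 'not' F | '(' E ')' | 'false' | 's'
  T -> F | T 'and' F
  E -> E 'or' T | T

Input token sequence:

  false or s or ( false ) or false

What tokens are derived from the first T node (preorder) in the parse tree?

[E [E [E [E [T [F false]]] or [T [F s]]] or [T [F ( [E [T [F false]]] )]]] or [T [F false]]]

false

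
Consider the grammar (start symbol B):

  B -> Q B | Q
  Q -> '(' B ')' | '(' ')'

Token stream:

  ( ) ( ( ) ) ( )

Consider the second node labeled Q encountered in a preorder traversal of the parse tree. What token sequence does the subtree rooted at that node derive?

( ( ) )

[B [Q ( )] [B [Q ( [B [Q ( )]] )] [B [Q ( )]]]]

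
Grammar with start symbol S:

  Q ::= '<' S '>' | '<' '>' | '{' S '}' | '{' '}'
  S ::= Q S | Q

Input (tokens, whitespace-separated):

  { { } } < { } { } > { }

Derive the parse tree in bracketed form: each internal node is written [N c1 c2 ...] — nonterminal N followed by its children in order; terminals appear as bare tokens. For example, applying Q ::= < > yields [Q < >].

[S [Q { [S [Q { }]] }] [S [Q < [S [Q { }] [S [Q { }]]] >] [S [Q { }]]]]

S
Q S
{ S } S
{ Q } S
{ { } } S
{ { } } Q S
{ { } } < S > S
{ { } } < Q S > S
{ { } } < { } S > S
{ { } } < { } Q > S
{ { } } < { } { } > S
{ { } } < { } { } > Q
{ { } } < { } { } > { }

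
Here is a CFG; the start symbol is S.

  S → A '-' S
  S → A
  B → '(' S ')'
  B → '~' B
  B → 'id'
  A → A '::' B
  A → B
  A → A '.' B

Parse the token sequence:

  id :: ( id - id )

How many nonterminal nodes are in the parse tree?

11

[S [A [A [B id]] :: [B ( [S [A [B id]] - [S [A [B id]]]] )]]]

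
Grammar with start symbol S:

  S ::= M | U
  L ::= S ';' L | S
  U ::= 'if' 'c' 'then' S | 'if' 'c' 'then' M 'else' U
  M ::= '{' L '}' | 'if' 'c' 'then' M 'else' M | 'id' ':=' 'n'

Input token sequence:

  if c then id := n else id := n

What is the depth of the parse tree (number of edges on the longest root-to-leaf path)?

3

[S [M if c then [M id := n] else [M id := n]]]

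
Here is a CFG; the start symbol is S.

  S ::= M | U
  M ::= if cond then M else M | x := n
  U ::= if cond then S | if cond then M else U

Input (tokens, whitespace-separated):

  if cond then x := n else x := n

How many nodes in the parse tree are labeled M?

3

[S [M if cond then [M x := n] else [M x := n]]]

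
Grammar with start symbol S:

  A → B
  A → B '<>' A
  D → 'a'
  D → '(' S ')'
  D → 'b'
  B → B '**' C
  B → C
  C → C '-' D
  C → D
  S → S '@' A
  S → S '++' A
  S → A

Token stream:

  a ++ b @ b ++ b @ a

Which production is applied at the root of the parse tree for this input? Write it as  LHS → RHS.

[S [S [S [S [S [A [B [C [D a]]]]] ++ [A [B [C [D b]]]]] @ [A [B [C [D b]]]]] ++ [A [B [C [D b]]]]] @ [A [B [C [D a]]]]]

S → S '@' A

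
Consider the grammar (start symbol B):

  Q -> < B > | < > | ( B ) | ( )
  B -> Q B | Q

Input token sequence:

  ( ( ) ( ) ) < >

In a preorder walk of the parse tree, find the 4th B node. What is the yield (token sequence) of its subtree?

[B [Q ( [B [Q ( )] [B [Q ( )]]] )] [B [Q < >]]]

< >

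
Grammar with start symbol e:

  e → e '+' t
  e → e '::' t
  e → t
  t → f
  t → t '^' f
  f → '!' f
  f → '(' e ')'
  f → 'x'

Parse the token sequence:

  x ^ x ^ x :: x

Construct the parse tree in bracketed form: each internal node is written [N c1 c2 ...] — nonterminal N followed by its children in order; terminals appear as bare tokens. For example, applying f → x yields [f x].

e
e :: t
t :: t
t ^ f :: t
t ^ f ^ f :: t
f ^ f ^ f :: t
x ^ f ^ f :: t
x ^ x ^ f :: t
x ^ x ^ x :: t
x ^ x ^ x :: f
x ^ x ^ x :: x

[e [e [t [t [t [f x]] ^ [f x]] ^ [f x]]] :: [t [f x]]]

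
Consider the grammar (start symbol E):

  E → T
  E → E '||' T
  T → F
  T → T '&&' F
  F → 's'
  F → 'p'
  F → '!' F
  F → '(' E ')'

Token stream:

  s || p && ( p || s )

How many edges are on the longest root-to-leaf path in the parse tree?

7

[E [E [T [F s]]] || [T [T [F p]] && [F ( [E [E [T [F p]]] || [T [F s]]] )]]]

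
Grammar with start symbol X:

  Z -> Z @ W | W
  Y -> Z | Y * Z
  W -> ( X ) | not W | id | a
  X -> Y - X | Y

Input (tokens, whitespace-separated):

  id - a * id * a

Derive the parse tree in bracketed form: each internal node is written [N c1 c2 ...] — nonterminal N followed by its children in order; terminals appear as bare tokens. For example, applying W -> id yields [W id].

[X [Y [Z [W id]]] - [X [Y [Y [Y [Z [W a]]] * [Z [W id]]] * [Z [W a]]]]]

X
Y - X
Z - X
W - X
id - X
id - Y
id - Y * Z
id - Y * Z * Z
id - Z * Z * Z
id - W * Z * Z
id - a * Z * Z
id - a * W * Z
id - a * id * Z
id - a * id * W
id - a * id * a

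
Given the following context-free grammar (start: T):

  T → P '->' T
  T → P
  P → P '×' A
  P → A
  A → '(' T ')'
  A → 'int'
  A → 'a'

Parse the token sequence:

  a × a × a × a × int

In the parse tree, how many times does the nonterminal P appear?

5

[T [P [P [P [P [P [A a]] × [A a]] × [A a]] × [A a]] × [A int]]]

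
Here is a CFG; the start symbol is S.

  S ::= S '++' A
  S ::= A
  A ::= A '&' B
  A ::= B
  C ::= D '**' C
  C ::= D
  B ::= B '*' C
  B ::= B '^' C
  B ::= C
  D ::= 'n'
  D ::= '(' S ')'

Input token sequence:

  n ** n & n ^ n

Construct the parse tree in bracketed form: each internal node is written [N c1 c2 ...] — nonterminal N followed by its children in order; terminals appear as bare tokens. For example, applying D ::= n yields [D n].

S
A
A & B
B & B
C & B
D ** C & B
n ** C & B
n ** D & B
n ** n & B
n ** n & B ^ C
n ** n & C ^ C
n ** n & D ^ C
n ** n & n ^ C
n ** n & n ^ D
n ** n & n ^ n

[S [A [A [B [C [D n] ** [C [D n]]]]] & [B [B [C [D n]]] ^ [C [D n]]]]]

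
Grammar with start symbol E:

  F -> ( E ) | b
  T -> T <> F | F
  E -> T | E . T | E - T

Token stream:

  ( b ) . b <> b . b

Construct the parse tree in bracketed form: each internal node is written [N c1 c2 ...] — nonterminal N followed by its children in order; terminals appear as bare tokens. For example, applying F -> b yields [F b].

E
E . T
E . T . T
T . T . T
F . T . T
( E ) . T . T
( T ) . T . T
( F ) . T . T
( b ) . T . T
( b ) . T <> F . T
( b ) . F <> F . T
( b ) . b <> F . T
( b ) . b <> b . T
( b ) . b <> b . F
( b ) . b <> b . b

[E [E [E [T [F ( [E [T [F b]]] )]]] . [T [T [F b]] <> [F b]]] . [T [F b]]]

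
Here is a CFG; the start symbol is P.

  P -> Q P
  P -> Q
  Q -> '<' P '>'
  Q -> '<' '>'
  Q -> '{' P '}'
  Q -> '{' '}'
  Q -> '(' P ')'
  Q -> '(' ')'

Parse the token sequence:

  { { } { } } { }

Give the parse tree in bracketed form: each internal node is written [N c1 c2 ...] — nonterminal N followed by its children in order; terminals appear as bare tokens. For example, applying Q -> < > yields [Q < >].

P
Q P
{ P } P
{ Q P } P
{ { } P } P
{ { } Q } P
{ { } { } } P
{ { } { } } Q
{ { } { } } { }

[P [Q { [P [Q { }] [P [Q { }]]] }] [P [Q { }]]]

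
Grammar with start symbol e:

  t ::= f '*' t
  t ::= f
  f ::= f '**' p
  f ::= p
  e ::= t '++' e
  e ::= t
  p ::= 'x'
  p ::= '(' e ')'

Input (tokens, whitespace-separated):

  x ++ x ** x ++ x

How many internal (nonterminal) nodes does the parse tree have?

14

[e [t [f [p x]]] ++ [e [t [f [f [p x]] ** [p x]]] ++ [e [t [f [p x]]]]]]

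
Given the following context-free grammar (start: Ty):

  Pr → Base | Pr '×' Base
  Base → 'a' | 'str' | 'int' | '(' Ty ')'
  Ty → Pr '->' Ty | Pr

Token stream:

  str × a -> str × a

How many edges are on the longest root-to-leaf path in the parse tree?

[Ty [Pr [Pr [Base str]] × [Base a]] -> [Ty [Pr [Pr [Base str]] × [Base a]]]]

5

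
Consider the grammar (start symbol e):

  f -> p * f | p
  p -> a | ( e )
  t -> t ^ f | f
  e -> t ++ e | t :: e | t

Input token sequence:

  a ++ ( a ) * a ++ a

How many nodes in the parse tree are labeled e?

4

[e [t [f [p a]]] ++ [e [t [f [p ( [e [t [f [p a]]]] )] * [f [p a]]]] ++ [e [t [f [p a]]]]]]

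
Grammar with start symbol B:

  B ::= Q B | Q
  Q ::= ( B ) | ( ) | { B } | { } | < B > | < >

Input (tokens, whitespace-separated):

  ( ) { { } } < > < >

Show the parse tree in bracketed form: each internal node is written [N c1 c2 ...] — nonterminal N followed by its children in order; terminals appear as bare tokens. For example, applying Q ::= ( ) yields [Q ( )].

[B [Q ( )] [B [Q { [B [Q { }]] }] [B [Q < >] [B [Q < >]]]]]

B
Q B
( ) B
( ) Q B
( ) { B } B
( ) { Q } B
( ) { { } } B
( ) { { } } Q B
( ) { { } } < > B
( ) { { } } < > Q
( ) { { } } < > < >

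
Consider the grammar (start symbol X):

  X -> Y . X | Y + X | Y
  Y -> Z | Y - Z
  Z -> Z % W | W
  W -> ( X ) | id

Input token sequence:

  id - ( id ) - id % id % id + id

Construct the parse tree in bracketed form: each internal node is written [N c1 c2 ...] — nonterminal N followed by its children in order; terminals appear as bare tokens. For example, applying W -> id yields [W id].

X
Y + X
Y - Z + X
Y - Z - Z + X
Z - Z - Z + X
W - Z - Z + X
id - Z - Z + X
id - W - Z + X
id - ( X ) - Z + X
id - ( Y ) - Z + X
id - ( Z ) - Z + X
id - ( W ) - Z + X
id - ( id ) - Z + X
id - ( id ) - Z % W + X
id - ( id ) - Z % W % W + X
id - ( id ) - W % W % W + X
id - ( id ) - id % W % W + X
id - ( id ) - id % id % W + X
id - ( id ) - id % id % id + X
id - ( id ) - id % id % id + Y
id - ( id ) - id % id % id + Z
id - ( id ) - id % id % id + W
id - ( id ) - id % id % id + id

[X [Y [Y [Y [Z [W id]]] - [Z [W ( [X [Y [Z [W id]]]] )]]] - [Z [Z [Z [W id]] % [W id]] % [W id]]] + [X [Y [Z [W id]]]]]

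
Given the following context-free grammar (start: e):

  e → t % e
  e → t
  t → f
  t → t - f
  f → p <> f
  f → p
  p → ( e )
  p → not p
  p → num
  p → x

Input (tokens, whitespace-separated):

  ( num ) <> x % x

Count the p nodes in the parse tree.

4

[e [t [f [p ( [e [t [f [p num]]]] )] <> [f [p x]]]] % [e [t [f [p x]]]]]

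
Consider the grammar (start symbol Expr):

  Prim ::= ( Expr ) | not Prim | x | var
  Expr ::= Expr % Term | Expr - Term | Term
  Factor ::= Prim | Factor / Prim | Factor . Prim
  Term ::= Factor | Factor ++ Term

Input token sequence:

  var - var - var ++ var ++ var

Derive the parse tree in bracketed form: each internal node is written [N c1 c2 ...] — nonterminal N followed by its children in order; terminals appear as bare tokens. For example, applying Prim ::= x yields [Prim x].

Expr
Expr - Term
Expr - Term - Term
Term - Term - Term
Factor - Term - Term
Prim - Term - Term
var - Term - Term
var - Factor - Term
var - Prim - Term
var - var - Term
var - var - Factor ++ Term
var - var - Prim ++ Term
var - var - var ++ Term
var - var - var ++ Factor ++ Term
var - var - var ++ Prim ++ Term
var - var - var ++ var ++ Term
var - var - var ++ var ++ Factor
var - var - var ++ var ++ Prim
var - var - var ++ var ++ var

[Expr [Expr [Expr [Term [Factor [Prim var]]]] - [Term [Factor [Prim var]]]] - [Term [Factor [Prim var]] ++ [Term [Factor [Prim var]] ++ [Term [Factor [Prim var]]]]]]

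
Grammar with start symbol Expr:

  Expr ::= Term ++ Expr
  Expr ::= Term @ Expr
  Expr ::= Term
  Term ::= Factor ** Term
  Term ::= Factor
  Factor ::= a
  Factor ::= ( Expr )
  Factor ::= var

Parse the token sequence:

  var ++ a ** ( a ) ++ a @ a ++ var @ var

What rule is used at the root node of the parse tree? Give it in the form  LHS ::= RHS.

[Expr [Term [Factor var]] ++ [Expr [Term [Factor a] ** [Term [Factor ( [Expr [Term [Factor a]]] )]]] ++ [Expr [Term [Factor a]] @ [Expr [Term [Factor a]] ++ [Expr [Term [Factor var]] @ [Expr [Term [Factor var]]]]]]]]

Expr ::= Term ++ Expr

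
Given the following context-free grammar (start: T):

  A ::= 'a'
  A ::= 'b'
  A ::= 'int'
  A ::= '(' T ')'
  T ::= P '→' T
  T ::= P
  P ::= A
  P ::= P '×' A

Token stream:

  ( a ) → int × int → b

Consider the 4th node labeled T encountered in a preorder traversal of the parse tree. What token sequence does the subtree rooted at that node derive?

[T [P [A ( [T [P [A a]]] )]] → [T [P [P [A int]] × [A int]] → [T [P [A b]]]]]

b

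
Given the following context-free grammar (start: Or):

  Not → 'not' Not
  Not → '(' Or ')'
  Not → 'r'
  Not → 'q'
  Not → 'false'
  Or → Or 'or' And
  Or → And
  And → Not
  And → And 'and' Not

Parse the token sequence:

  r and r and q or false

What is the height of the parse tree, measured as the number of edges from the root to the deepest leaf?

6

[Or [Or [And [And [And [Not r]] and [Not r]] and [Not q]]] or [And [Not false]]]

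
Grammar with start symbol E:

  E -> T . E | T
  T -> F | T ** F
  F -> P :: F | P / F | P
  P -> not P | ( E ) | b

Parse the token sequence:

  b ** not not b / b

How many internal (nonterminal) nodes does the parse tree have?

11

[E [T [T [F [P b]]] ** [F [P not [P not [P b]]] / [F [P b]]]]]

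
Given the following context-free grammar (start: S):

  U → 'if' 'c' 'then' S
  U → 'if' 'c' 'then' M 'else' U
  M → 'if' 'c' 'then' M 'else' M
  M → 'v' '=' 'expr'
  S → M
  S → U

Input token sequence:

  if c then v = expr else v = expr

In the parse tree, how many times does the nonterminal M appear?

[S [M if c then [M v = expr] else [M v = expr]]]

3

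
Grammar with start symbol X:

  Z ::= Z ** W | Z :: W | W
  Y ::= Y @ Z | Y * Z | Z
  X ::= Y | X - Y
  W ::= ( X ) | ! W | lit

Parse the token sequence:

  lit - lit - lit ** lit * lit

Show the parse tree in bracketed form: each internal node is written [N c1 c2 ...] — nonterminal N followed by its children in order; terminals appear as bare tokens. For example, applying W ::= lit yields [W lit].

X
X - Y
X - Y - Y
Y - Y - Y
Z - Y - Y
W - Y - Y
lit - Y - Y
lit - Z - Y
lit - W - Y
lit - lit - Y
lit - lit - Y * Z
lit - lit - Z * Z
lit - lit - Z ** W * Z
lit - lit - W ** W * Z
lit - lit - lit ** W * Z
lit - lit - lit ** lit * Z
lit - lit - lit ** lit * W
lit - lit - lit ** lit * lit

[X [X [X [Y [Z [W lit]]]] - [Y [Z [W lit]]]] - [Y [Y [Z [Z [W lit]] ** [W lit]]] * [Z [W lit]]]]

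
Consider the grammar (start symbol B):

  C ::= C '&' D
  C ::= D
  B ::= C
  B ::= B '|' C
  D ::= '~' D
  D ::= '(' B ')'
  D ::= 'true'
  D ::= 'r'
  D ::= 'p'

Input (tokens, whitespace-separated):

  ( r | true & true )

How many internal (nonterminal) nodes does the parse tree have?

[B [C [D ( [B [B [C [D r]]] | [C [C [D true]] & [D true]]] )]]]

11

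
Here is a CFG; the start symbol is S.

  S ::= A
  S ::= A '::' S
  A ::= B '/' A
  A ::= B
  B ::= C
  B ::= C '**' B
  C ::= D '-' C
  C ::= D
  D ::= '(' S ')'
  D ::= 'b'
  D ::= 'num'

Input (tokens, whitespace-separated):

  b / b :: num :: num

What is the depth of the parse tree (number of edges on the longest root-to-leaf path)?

[S [A [B [C [D b]]] / [A [B [C [D b]]]]] :: [S [A [B [C [D num]]]] :: [S [A [B [C [D num]]]]]]]

7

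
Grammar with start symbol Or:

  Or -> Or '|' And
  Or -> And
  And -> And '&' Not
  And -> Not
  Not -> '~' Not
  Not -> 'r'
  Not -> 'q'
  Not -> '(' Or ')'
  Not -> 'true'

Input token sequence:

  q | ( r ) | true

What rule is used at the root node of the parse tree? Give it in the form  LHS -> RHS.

Or -> Or '|' And

[Or [Or [Or [And [Not q]]] | [And [Not ( [Or [And [Not r]]] )]]] | [And [Not true]]]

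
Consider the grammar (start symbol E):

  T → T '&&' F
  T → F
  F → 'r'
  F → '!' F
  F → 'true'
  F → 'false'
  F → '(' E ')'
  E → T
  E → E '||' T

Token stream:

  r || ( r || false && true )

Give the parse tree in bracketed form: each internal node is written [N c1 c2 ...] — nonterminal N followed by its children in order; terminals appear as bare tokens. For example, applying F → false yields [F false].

[E [E [T [F r]]] || [T [F ( [E [E [T [F r]]] || [T [T [F false]] && [F true]]] )]]]

E
E || T
T || T
F || T
r || T
r || F
r || ( E )
r || ( E || T )
r || ( T || T )
r || ( F || T )
r || ( r || T )
r || ( r || T && F )
r || ( r || F && F )
r || ( r || false && F )
r || ( r || false && true )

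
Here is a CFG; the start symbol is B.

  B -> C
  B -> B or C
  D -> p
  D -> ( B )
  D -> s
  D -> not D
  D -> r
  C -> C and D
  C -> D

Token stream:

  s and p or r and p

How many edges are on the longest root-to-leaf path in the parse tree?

[B [B [C [C [D s]] and [D p]]] or [C [C [D r]] and [D p]]]

5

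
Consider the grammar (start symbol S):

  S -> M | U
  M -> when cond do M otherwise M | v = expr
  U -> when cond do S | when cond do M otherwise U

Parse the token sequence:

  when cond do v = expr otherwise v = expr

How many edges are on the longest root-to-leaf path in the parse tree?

[S [M when cond do [M v = expr] otherwise [M v = expr]]]

3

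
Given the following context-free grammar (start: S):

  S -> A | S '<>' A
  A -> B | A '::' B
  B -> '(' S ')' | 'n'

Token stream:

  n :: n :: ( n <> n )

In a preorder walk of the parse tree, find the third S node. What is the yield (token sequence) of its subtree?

[S [A [A [A [B n]] :: [B n]] :: [B ( [S [S [A [B n]]] <> [A [B n]]] )]]]

n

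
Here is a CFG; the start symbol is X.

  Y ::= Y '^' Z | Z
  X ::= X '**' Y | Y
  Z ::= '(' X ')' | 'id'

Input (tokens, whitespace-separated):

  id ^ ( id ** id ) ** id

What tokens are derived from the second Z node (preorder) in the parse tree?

( id ** id )

[X [X [Y [Y [Z id]] ^ [Z ( [X [X [Y [Z id]]] ** [Y [Z id]]] )]]] ** [Y [Z id]]]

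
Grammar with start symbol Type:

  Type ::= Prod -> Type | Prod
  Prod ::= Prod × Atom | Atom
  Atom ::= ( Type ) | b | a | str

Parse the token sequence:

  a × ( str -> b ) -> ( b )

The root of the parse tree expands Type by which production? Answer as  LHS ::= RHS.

Type ::= Prod -> Type

[Type [Prod [Prod [Atom a]] × [Atom ( [Type [Prod [Atom str]] -> [Type [Prod [Atom b]]]] )]] -> [Type [Prod [Atom ( [Type [Prod [Atom b]]] )]]]]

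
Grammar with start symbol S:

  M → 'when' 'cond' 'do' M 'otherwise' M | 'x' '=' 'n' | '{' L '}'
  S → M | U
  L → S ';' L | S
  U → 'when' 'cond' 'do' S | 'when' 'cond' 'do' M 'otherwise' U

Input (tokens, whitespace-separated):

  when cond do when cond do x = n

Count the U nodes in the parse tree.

2

[S [U when cond do [S [U when cond do [S [M x = n]]]]]]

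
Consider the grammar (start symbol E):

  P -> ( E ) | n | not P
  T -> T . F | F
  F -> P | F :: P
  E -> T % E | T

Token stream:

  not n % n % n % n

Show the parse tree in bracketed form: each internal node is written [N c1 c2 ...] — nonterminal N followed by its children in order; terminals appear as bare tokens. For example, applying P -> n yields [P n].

[E [T [F [P not [P n]]]] % [E [T [F [P n]]] % [E [T [F [P n]]] % [E [T [F [P n]]]]]]]

E
T % E
F % E
P % E
not P % E
not n % E
not n % T % E
not n % F % E
not n % P % E
not n % n % E
not n % n % T % E
not n % n % F % E
not n % n % P % E
not n % n % n % E
not n % n % n % T
not n % n % n % F
not n % n % n % P
not n % n % n % n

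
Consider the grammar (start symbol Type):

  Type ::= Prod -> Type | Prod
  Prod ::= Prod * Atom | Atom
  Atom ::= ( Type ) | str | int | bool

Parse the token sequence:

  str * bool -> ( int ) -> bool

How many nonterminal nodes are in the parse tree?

14

[Type [Prod [Prod [Atom str]] * [Atom bool]] -> [Type [Prod [Atom ( [Type [Prod [Atom int]]] )]] -> [Type [Prod [Atom bool]]]]]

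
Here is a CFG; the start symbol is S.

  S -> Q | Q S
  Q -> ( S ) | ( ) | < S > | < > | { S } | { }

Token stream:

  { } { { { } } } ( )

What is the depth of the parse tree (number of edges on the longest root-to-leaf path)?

[S [Q { }] [S [Q { [S [Q { [S [Q { }]] }]] }] [S [Q ( )]]]]

7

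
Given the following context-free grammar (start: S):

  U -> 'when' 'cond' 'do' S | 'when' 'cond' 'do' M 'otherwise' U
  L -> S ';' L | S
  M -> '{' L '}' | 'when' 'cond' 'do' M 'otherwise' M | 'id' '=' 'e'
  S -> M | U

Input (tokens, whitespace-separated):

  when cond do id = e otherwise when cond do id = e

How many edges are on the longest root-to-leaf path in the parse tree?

[S [U when cond do [M id = e] otherwise [U when cond do [S [M id = e]]]]]

5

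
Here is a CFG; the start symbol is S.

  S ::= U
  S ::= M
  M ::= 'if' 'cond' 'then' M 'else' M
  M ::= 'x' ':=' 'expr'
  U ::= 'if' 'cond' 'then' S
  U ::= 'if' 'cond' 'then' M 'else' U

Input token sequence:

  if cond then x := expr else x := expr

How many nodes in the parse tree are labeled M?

[S [M if cond then [M x := expr] else [M x := expr]]]

3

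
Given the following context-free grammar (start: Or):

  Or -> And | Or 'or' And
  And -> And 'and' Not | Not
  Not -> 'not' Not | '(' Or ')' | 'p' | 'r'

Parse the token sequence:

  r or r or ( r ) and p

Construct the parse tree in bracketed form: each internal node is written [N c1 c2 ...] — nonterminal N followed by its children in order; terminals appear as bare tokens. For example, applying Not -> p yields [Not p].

[Or [Or [Or [And [Not r]]] or [And [Not r]]] or [And [And [Not ( [Or [And [Not r]]] )]] and [Not p]]]

Or
Or or And
Or or And or And
And or And or And
Not or And or And
r or And or And
r or Not or And
r or r or And
r or r or And and Not
r or r or Not and Not
r or r or ( Or ) and Not
r or r or ( And ) and Not
r or r or ( Not ) and Not
r or r or ( r ) and Not
r or r or ( r ) and p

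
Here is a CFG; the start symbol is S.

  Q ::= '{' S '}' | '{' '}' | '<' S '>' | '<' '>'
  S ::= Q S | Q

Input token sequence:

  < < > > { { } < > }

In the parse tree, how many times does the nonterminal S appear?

[S [Q < [S [Q < >]] >] [S [Q { [S [Q { }] [S [Q < >]]] }]]]

5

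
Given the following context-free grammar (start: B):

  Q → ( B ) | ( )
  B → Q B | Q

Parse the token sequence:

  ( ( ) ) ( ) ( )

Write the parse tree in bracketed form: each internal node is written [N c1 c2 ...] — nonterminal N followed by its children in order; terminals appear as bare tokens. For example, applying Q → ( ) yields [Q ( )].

B
Q B
( B ) B
( Q ) B
( ( ) ) B
( ( ) ) Q B
( ( ) ) ( ) B
( ( ) ) ( ) Q
( ( ) ) ( ) ( )

[B [Q ( [B [Q ( )]] )] [B [Q ( )] [B [Q ( )]]]]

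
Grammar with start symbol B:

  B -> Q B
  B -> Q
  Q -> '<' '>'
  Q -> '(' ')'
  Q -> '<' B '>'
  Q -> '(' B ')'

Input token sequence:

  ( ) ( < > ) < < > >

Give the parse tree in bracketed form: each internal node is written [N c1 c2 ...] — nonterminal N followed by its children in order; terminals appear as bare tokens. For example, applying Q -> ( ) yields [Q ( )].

[B [Q ( )] [B [Q ( [B [Q < >]] )] [B [Q < [B [Q < >]] >]]]]

B
Q B
( ) B
( ) Q B
( ) ( B ) B
( ) ( Q ) B
( ) ( < > ) B
( ) ( < > ) Q
( ) ( < > ) < B >
( ) ( < > ) < Q >
( ) ( < > ) < < > >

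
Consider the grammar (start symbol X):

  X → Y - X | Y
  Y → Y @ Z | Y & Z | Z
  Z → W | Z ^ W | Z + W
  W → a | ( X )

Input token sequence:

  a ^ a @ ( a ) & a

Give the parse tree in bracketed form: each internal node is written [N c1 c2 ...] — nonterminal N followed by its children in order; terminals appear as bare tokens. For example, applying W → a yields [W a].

[X [Y [Y [Y [Z [Z [W a]] ^ [W a]]] @ [Z [W ( [X [Y [Z [W a]]]] )]]] & [Z [W a]]]]

X
Y
Y & Z
Y @ Z & Z
Z @ Z & Z
Z ^ W @ Z & Z
W ^ W @ Z & Z
a ^ W @ Z & Z
a ^ a @ Z & Z
a ^ a @ W & Z
a ^ a @ ( X ) & Z
a ^ a @ ( Y ) & Z
a ^ a @ ( Z ) & Z
a ^ a @ ( W ) & Z
a ^ a @ ( a ) & Z
a ^ a @ ( a ) & W
a ^ a @ ( a ) & a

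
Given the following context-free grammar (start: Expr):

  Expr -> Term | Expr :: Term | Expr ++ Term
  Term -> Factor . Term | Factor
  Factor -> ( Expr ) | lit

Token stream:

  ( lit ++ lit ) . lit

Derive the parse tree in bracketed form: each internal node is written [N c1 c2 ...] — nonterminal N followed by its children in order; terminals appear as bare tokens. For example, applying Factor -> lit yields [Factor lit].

[Expr [Term [Factor ( [Expr [Expr [Term [Factor lit]]] ++ [Term [Factor lit]]] )] . [Term [Factor lit]]]]

Expr
Term
Factor . Term
( Expr ) . Term
( Expr ++ Term ) . Term
( Term ++ Term ) . Term
( Factor ++ Term ) . Term
( lit ++ Term ) . Term
( lit ++ Factor ) . Term
( lit ++ lit ) . Term
( lit ++ lit ) . Factor
( lit ++ lit ) . lit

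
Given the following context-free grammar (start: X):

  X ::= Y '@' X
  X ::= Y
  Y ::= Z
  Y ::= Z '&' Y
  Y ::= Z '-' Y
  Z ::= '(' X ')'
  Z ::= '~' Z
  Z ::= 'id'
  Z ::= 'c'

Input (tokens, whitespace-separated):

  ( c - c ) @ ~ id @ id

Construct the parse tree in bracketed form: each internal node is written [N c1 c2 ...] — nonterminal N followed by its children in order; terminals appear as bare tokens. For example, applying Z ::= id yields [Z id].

[X [Y [Z ( [X [Y [Z c] - [Y [Z c]]]] )]] @ [X [Y [Z ~ [Z id]]] @ [X [Y [Z id]]]]]

X
Y @ X
Z @ X
( X ) @ X
( Y ) @ X
( Z - Y ) @ X
( c - Y ) @ X
( c - Z ) @ X
( c - c ) @ X
( c - c ) @ Y @ X
( c - c ) @ Z @ X
( c - c ) @ ~ Z @ X
( c - c ) @ ~ id @ X
( c - c ) @ ~ id @ Y
( c - c ) @ ~ id @ Z
( c - c ) @ ~ id @ id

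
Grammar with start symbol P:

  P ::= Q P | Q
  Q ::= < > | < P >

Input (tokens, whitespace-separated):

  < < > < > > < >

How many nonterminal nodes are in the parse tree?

8

[P [Q < [P [Q < >] [P [Q < >]]] >] [P [Q < >]]]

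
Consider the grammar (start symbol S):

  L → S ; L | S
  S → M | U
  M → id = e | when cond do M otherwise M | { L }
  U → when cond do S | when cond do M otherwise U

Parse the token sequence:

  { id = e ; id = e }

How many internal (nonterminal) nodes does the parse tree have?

[S [M { [L [S [M id = e]] ; [L [S [M id = e]]]] }]]

8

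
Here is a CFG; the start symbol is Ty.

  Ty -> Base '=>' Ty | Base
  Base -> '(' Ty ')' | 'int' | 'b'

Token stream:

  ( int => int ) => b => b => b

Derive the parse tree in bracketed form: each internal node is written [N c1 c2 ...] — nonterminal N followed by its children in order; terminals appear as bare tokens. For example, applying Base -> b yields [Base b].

Ty
Base => Ty
( Ty ) => Ty
( Base => Ty ) => Ty
( int => Ty ) => Ty
( int => Base ) => Ty
( int => int ) => Ty
( int => int ) => Base => Ty
( int => int ) => b => Ty
( int => int ) => b => Base => Ty
( int => int ) => b => b => Ty
( int => int ) => b => b => Base
( int => int ) => b => b => b

[Ty [Base ( [Ty [Base int] => [Ty [Base int]]] )] => [Ty [Base b] => [Ty [Base b] => [Ty [Base b]]]]]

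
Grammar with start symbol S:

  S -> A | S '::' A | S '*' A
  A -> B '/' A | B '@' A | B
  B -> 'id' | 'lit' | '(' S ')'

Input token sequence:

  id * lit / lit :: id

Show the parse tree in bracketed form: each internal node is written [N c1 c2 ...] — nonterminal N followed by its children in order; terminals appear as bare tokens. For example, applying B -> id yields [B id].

S
S :: A
S * A :: A
A * A :: A
B * A :: A
id * A :: A
id * B / A :: A
id * lit / A :: A
id * lit / B :: A
id * lit / lit :: A
id * lit / lit :: B
id * lit / lit :: id

[S [S [S [A [B id]]] * [A [B lit] / [A [B lit]]]] :: [A [B id]]]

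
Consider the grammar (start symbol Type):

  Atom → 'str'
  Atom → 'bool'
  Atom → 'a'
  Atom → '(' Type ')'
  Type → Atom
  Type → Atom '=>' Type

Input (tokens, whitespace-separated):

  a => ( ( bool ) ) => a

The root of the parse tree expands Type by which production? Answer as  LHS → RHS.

Type → Atom '=>' Type

[Type [Atom a] => [Type [Atom ( [Type [Atom ( [Type [Atom bool]] )]] )] => [Type [Atom a]]]]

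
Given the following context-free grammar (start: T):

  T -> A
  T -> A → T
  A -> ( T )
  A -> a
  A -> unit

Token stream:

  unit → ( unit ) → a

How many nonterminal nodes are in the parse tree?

8

[T [A unit] → [T [A ( [T [A unit]] )] → [T [A a]]]]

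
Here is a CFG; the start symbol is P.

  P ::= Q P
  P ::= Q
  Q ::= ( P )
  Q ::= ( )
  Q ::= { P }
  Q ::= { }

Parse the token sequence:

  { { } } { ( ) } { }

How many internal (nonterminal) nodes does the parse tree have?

[P [Q { [P [Q { }]] }] [P [Q { [P [Q ( )]] }] [P [Q { }]]]]

10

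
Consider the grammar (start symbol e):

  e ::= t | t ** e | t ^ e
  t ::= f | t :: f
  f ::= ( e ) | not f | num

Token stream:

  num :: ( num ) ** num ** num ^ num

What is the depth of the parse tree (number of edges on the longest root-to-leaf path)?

[e [t [t [f num]] :: [f ( [e [t [f num]]] )]] ** [e [t [f num]] ** [e [t [f num]] ^ [e [t [f num]]]]]]

6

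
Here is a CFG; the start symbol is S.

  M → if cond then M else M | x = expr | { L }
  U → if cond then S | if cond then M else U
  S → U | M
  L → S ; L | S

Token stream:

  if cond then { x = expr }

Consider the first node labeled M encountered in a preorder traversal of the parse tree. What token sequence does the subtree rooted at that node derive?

[S [U if cond then [S [M { [L [S [M x = expr]]] }]]]]

{ x = expr }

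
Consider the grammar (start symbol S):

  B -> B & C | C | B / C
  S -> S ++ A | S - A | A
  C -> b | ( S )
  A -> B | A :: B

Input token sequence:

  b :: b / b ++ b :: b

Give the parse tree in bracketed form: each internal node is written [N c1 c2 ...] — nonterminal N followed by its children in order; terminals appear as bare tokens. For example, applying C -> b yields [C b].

S
S ++ A
A ++ A
A :: B ++ A
B :: B ++ A
C :: B ++ A
b :: B ++ A
b :: B / C ++ A
b :: C / C ++ A
b :: b / C ++ A
b :: b / b ++ A
b :: b / b ++ A :: B
b :: b / b ++ B :: B
b :: b / b ++ C :: B
b :: b / b ++ b :: B
b :: b / b ++ b :: C
b :: b / b ++ b :: b

[S [S [A [A [B [C b]]] :: [B [B [C b]] / [C b]]]] ++ [A [A [B [C b]]] :: [B [C b]]]]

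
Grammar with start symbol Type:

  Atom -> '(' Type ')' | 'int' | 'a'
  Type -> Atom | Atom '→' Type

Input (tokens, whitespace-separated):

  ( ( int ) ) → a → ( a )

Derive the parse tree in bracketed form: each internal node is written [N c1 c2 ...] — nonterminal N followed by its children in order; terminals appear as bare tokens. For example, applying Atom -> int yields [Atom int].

[Type [Atom ( [Type [Atom ( [Type [Atom int]] )]] )] → [Type [Atom a] → [Type [Atom ( [Type [Atom a]] )]]]]

Type
Atom → Type
( Type ) → Type
( Atom ) → Type
( ( Type ) ) → Type
( ( Atom ) ) → Type
( ( int ) ) → Type
( ( int ) ) → Atom → Type
( ( int ) ) → a → Type
( ( int ) ) → a → Atom
( ( int ) ) → a → ( Type )
( ( int ) ) → a → ( Atom )
( ( int ) ) → a → ( a )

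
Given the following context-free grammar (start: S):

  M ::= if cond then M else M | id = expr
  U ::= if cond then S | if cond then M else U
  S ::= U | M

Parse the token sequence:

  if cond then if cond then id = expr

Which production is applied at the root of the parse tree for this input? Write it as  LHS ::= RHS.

S ::= U

[S [U if cond then [S [U if cond then [S [M id = expr]]]]]]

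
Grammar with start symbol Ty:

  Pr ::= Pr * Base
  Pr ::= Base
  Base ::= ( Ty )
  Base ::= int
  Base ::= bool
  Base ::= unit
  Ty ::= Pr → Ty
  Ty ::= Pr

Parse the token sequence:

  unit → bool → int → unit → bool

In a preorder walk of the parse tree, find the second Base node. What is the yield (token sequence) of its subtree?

[Ty [Pr [Base unit]] → [Ty [Pr [Base bool]] → [Ty [Pr [Base int]] → [Ty [Pr [Base unit]] → [Ty [Pr [Base bool]]]]]]]

bool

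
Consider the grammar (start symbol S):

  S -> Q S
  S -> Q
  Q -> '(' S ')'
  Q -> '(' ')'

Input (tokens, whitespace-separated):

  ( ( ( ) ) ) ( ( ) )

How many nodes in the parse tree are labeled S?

5

[S [Q ( [S [Q ( [S [Q ( )]] )]] )] [S [Q ( [S [Q ( )]] )]]]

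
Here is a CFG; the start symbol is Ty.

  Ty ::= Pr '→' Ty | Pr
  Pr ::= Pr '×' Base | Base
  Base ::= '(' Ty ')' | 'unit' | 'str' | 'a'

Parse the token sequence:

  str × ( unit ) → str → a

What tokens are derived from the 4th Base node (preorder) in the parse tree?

[Ty [Pr [Pr [Base str]] × [Base ( [Ty [Pr [Base unit]]] )]] → [Ty [Pr [Base str]] → [Ty [Pr [Base a]]]]]

str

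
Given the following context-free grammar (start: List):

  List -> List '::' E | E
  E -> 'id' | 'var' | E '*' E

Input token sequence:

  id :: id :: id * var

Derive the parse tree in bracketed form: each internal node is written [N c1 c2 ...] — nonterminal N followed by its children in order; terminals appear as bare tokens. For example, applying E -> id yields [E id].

List
List :: E
List :: E :: E
E :: E :: E
id :: E :: E
id :: id :: E
id :: id :: E * E
id :: id :: id * E
id :: id :: id * var

[List [List [List [E id]] :: [E id]] :: [E [E id] * [E var]]]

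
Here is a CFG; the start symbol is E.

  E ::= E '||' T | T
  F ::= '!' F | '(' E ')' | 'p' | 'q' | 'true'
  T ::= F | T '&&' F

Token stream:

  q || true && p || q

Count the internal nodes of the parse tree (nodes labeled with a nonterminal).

11

[E [E [E [T [F q]]] || [T [T [F true]] && [F p]]] || [T [F q]]]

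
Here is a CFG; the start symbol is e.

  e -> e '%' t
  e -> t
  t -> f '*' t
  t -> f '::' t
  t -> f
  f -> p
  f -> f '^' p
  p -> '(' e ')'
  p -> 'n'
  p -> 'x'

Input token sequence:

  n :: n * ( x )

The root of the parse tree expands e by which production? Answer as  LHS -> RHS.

e -> t

[e [t [f [p n]] :: [t [f [p n]] * [t [f [p ( [e [t [f [p x]]]] )]]]]]]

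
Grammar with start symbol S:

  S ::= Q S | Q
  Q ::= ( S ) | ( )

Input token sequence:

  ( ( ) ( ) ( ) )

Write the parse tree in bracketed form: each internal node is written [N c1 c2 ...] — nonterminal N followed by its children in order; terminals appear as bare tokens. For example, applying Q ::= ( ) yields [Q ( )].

[S [Q ( [S [Q ( )] [S [Q ( )] [S [Q ( )]]]] )]]

S
Q
( S )
( Q S )
( ( ) S )
( ( ) Q S )
( ( ) ( ) S )
( ( ) ( ) Q )
( ( ) ( ) ( ) )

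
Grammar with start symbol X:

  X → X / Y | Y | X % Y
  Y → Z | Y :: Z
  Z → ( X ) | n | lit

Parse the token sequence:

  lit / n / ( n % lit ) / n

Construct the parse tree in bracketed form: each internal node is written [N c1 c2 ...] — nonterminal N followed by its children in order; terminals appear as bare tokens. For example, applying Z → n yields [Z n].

[X [X [X [X [Y [Z lit]]] / [Y [Z n]]] / [Y [Z ( [X [X [Y [Z n]]] % [Y [Z lit]]] )]]] / [Y [Z n]]]

X
X / Y
X / Y / Y
X / Y / Y / Y
Y / Y / Y / Y
Z / Y / Y / Y
lit / Y / Y / Y
lit / Z / Y / Y
lit / n / Y / Y
lit / n / Z / Y
lit / n / ( X ) / Y
lit / n / ( X % Y ) / Y
lit / n / ( Y % Y ) / Y
lit / n / ( Z % Y ) / Y
lit / n / ( n % Y ) / Y
lit / n / ( n % Z ) / Y
lit / n / ( n % lit ) / Y
lit / n / ( n % lit ) / Z
lit / n / ( n % lit ) / n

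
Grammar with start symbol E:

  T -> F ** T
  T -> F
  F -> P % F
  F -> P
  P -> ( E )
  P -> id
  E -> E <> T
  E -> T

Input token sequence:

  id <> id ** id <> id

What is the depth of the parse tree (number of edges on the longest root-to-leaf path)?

[E [E [E [T [F [P id]]]] <> [T [F [P id]] ** [T [F [P id]]]]] <> [T [F [P id]]]]

6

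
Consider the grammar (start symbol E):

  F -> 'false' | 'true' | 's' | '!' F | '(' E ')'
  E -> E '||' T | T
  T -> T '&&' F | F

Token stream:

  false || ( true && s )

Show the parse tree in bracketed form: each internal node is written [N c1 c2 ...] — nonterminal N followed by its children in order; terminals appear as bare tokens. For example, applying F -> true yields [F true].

[E [E [T [F false]]] || [T [F ( [E [T [T [F true]] && [F s]]] )]]]

E
E || T
T || T
F || T
false || T
false || F
false || ( E )
false || ( T )
false || ( T && F )
false || ( F && F )
false || ( true && F )
false || ( true && s )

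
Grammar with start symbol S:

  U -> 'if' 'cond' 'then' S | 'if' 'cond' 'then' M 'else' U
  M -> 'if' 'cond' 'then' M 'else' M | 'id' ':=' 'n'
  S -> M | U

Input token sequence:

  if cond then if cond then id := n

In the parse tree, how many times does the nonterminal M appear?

[S [U if cond then [S [U if cond then [S [M id := n]]]]]]

1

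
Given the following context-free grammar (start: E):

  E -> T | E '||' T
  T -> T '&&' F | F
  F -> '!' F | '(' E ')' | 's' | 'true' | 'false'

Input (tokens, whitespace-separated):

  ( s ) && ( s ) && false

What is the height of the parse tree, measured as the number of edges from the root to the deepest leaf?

8

[E [T [T [T [F ( [E [T [F s]]] )]] && [F ( [E [T [F s]]] )]] && [F false]]]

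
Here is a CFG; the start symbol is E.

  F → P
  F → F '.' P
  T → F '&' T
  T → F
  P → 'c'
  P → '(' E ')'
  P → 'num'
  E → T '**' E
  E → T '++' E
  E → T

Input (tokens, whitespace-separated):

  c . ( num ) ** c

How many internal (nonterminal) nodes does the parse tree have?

14

[E [T [F [F [P c]] . [P ( [E [T [F [P num]]]] )]]] ** [E [T [F [P c]]]]]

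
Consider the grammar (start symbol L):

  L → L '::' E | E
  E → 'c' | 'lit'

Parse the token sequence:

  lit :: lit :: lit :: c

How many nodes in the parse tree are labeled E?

[L [L [L [L [E lit]] :: [E lit]] :: [E lit]] :: [E c]]

4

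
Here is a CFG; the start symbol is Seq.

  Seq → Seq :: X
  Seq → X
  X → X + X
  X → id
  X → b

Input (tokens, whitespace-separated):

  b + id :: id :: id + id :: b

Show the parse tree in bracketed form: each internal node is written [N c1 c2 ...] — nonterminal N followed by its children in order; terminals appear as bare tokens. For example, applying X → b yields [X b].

Seq
Seq :: X
Seq :: X :: X
Seq :: X :: X :: X
X :: X :: X :: X
X + X :: X :: X :: X
b + X :: X :: X :: X
b + id :: X :: X :: X
b + id :: id :: X :: X
b + id :: id :: X + X :: X
b + id :: id :: id + X :: X
b + id :: id :: id + id :: X
b + id :: id :: id + id :: b

[Seq [Seq [Seq [Seq [X [X b] + [X id]]] :: [X id]] :: [X [X id] + [X id]]] :: [X b]]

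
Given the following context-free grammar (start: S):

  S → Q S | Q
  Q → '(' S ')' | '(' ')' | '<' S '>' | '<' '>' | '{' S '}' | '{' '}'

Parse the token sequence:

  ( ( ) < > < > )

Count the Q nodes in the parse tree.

4

[S [Q ( [S [Q ( )] [S [Q < >] [S [Q < >]]]] )]]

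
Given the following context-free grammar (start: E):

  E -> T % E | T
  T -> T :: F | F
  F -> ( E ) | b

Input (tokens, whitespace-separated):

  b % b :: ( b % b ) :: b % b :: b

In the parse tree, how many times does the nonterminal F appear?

8

[E [T [F b]] % [E [T [T [T [F b]] :: [F ( [E [T [F b]] % [E [T [F b]]]] )]] :: [F b]] % [E [T [T [F b]] :: [F b]]]]]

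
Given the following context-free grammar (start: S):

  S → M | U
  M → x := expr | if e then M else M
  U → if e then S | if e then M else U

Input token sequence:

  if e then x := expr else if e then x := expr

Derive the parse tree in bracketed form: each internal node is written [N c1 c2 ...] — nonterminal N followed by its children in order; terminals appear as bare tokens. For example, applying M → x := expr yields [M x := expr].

S
U
if e then M else U
if e then x := expr else U
if e then x := expr else if e then S
if e then x := expr else if e then M
if e then x := expr else if e then x := expr

[S [U if e then [M x := expr] else [U if e then [S [M x := expr]]]]]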